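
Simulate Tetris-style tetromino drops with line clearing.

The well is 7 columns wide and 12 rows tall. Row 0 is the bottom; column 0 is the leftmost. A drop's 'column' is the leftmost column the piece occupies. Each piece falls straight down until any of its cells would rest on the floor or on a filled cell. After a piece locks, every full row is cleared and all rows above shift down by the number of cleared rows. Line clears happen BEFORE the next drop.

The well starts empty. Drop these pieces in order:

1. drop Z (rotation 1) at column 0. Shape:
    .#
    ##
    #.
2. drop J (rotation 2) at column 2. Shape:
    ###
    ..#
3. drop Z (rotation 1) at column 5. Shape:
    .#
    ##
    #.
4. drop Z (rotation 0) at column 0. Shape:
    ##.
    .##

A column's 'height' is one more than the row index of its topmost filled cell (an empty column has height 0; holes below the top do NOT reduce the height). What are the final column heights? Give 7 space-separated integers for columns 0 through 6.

Drop 1: Z rot1 at col 0 lands with bottom-row=0; cleared 0 line(s) (total 0); column heights now [2 3 0 0 0 0 0], max=3
Drop 2: J rot2 at col 2 lands with bottom-row=0; cleared 0 line(s) (total 0); column heights now [2 3 2 2 2 0 0], max=3
Drop 3: Z rot1 at col 5 lands with bottom-row=0; cleared 1 line(s) (total 1); column heights now [1 2 0 0 1 1 2], max=2
Drop 4: Z rot0 at col 0 lands with bottom-row=2; cleared 0 line(s) (total 1); column heights now [4 4 3 0 1 1 2], max=4

Answer: 4 4 3 0 1 1 2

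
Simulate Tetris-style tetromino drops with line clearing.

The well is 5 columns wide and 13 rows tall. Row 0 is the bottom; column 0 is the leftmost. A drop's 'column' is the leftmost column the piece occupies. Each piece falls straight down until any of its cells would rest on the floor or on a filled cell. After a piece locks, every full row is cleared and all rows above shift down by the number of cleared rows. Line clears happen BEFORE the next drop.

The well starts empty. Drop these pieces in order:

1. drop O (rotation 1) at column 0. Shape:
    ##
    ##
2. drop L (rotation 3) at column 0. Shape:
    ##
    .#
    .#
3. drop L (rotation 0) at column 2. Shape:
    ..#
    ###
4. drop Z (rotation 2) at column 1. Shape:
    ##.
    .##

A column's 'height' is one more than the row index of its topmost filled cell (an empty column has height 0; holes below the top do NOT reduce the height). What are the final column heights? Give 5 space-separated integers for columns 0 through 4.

Answer: 4 5 5 4 1

Derivation:
Drop 1: O rot1 at col 0 lands with bottom-row=0; cleared 0 line(s) (total 0); column heights now [2 2 0 0 0], max=2
Drop 2: L rot3 at col 0 lands with bottom-row=2; cleared 0 line(s) (total 0); column heights now [5 5 0 0 0], max=5
Drop 3: L rot0 at col 2 lands with bottom-row=0; cleared 1 line(s) (total 1); column heights now [4 4 0 0 1], max=4
Drop 4: Z rot2 at col 1 lands with bottom-row=3; cleared 0 line(s) (total 1); column heights now [4 5 5 4 1], max=5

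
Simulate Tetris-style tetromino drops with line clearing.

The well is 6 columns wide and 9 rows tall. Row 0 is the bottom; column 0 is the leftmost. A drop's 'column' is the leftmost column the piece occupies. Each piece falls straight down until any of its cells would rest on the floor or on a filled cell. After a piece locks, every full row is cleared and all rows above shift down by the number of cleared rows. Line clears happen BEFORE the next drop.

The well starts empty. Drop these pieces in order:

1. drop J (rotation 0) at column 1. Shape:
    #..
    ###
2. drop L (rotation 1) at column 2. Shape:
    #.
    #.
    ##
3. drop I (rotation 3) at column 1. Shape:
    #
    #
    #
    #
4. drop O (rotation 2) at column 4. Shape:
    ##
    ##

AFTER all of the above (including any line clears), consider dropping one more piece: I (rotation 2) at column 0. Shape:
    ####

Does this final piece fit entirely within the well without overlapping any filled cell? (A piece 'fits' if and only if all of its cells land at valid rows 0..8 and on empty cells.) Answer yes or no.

Answer: yes

Derivation:
Drop 1: J rot0 at col 1 lands with bottom-row=0; cleared 0 line(s) (total 0); column heights now [0 2 1 1 0 0], max=2
Drop 2: L rot1 at col 2 lands with bottom-row=1; cleared 0 line(s) (total 0); column heights now [0 2 4 2 0 0], max=4
Drop 3: I rot3 at col 1 lands with bottom-row=2; cleared 0 line(s) (total 0); column heights now [0 6 4 2 0 0], max=6
Drop 4: O rot2 at col 4 lands with bottom-row=0; cleared 0 line(s) (total 0); column heights now [0 6 4 2 2 2], max=6
Test piece I rot2 at col 0 (width 4): heights before test = [0 6 4 2 2 2]; fits = True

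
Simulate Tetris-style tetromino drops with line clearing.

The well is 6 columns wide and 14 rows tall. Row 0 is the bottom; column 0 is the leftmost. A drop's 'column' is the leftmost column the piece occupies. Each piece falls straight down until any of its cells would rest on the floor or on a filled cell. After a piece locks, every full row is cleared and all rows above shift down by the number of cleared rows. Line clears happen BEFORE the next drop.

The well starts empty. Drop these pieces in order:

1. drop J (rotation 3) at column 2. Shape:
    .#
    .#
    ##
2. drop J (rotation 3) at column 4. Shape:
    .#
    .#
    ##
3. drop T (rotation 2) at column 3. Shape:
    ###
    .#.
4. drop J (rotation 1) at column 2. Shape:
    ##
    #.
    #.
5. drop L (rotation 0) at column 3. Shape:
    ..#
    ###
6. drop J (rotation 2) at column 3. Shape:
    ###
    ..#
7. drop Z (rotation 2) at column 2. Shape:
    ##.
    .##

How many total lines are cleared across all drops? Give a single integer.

Answer: 0

Derivation:
Drop 1: J rot3 at col 2 lands with bottom-row=0; cleared 0 line(s) (total 0); column heights now [0 0 1 3 0 0], max=3
Drop 2: J rot3 at col 4 lands with bottom-row=0; cleared 0 line(s) (total 0); column heights now [0 0 1 3 1 3], max=3
Drop 3: T rot2 at col 3 lands with bottom-row=2; cleared 0 line(s) (total 0); column heights now [0 0 1 4 4 4], max=4
Drop 4: J rot1 at col 2 lands with bottom-row=2; cleared 0 line(s) (total 0); column heights now [0 0 5 5 4 4], max=5
Drop 5: L rot0 at col 3 lands with bottom-row=5; cleared 0 line(s) (total 0); column heights now [0 0 5 6 6 7], max=7
Drop 6: J rot2 at col 3 lands with bottom-row=7; cleared 0 line(s) (total 0); column heights now [0 0 5 9 9 9], max=9
Drop 7: Z rot2 at col 2 lands with bottom-row=9; cleared 0 line(s) (total 0); column heights now [0 0 11 11 10 9], max=11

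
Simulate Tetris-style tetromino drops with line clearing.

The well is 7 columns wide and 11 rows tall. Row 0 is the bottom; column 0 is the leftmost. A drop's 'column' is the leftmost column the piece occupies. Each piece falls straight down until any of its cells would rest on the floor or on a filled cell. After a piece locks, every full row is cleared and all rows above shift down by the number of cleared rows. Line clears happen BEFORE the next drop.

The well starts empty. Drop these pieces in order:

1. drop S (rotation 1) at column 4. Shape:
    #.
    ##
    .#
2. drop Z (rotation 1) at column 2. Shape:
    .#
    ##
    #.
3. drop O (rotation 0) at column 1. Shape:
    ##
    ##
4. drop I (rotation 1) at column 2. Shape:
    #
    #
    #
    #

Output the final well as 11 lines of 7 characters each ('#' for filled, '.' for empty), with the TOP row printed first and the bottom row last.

Answer: .......
.......
.......
..#....
..#....
..#....
..#....
.##....
.####..
..####.
..#..#.

Derivation:
Drop 1: S rot1 at col 4 lands with bottom-row=0; cleared 0 line(s) (total 0); column heights now [0 0 0 0 3 2 0], max=3
Drop 2: Z rot1 at col 2 lands with bottom-row=0; cleared 0 line(s) (total 0); column heights now [0 0 2 3 3 2 0], max=3
Drop 3: O rot0 at col 1 lands with bottom-row=2; cleared 0 line(s) (total 0); column heights now [0 4 4 3 3 2 0], max=4
Drop 4: I rot1 at col 2 lands with bottom-row=4; cleared 0 line(s) (total 0); column heights now [0 4 8 3 3 2 0], max=8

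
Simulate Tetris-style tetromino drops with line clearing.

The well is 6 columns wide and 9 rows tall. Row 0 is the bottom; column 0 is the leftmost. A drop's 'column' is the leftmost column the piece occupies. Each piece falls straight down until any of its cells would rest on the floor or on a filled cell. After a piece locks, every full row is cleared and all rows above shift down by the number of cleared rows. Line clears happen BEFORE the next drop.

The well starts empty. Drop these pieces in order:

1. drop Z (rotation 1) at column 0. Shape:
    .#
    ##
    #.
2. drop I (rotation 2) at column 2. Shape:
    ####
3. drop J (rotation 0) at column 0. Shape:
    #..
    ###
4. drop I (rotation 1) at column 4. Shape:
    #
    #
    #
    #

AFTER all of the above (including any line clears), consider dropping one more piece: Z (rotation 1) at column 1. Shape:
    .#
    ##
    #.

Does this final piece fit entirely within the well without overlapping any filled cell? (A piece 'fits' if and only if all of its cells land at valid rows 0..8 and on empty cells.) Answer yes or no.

Answer: yes

Derivation:
Drop 1: Z rot1 at col 0 lands with bottom-row=0; cleared 0 line(s) (total 0); column heights now [2 3 0 0 0 0], max=3
Drop 2: I rot2 at col 2 lands with bottom-row=0; cleared 0 line(s) (total 0); column heights now [2 3 1 1 1 1], max=3
Drop 3: J rot0 at col 0 lands with bottom-row=3; cleared 0 line(s) (total 0); column heights now [5 4 4 1 1 1], max=5
Drop 4: I rot1 at col 4 lands with bottom-row=1; cleared 0 line(s) (total 0); column heights now [5 4 4 1 5 1], max=5
Test piece Z rot1 at col 1 (width 2): heights before test = [5 4 4 1 5 1]; fits = True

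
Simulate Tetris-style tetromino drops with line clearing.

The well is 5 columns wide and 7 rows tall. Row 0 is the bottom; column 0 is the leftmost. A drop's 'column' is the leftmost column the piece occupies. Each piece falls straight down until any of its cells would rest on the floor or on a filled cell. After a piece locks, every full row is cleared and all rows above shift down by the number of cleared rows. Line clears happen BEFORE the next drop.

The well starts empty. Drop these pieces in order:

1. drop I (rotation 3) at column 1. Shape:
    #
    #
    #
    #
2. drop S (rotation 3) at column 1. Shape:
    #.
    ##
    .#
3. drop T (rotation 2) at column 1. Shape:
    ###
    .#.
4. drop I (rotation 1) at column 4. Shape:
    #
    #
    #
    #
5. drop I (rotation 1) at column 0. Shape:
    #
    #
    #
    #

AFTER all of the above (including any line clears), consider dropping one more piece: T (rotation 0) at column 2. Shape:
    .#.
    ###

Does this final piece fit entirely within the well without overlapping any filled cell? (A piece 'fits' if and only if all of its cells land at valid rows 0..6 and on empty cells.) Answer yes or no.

Answer: no

Derivation:
Drop 1: I rot3 at col 1 lands with bottom-row=0; cleared 0 line(s) (total 0); column heights now [0 4 0 0 0], max=4
Drop 2: S rot3 at col 1 lands with bottom-row=3; cleared 0 line(s) (total 0); column heights now [0 6 5 0 0], max=6
Drop 3: T rot2 at col 1 lands with bottom-row=5; cleared 0 line(s) (total 0); column heights now [0 7 7 7 0], max=7
Drop 4: I rot1 at col 4 lands with bottom-row=0; cleared 0 line(s) (total 0); column heights now [0 7 7 7 4], max=7
Drop 5: I rot1 at col 0 lands with bottom-row=0; cleared 0 line(s) (total 0); column heights now [4 7 7 7 4], max=7
Test piece T rot0 at col 2 (width 3): heights before test = [4 7 7 7 4]; fits = False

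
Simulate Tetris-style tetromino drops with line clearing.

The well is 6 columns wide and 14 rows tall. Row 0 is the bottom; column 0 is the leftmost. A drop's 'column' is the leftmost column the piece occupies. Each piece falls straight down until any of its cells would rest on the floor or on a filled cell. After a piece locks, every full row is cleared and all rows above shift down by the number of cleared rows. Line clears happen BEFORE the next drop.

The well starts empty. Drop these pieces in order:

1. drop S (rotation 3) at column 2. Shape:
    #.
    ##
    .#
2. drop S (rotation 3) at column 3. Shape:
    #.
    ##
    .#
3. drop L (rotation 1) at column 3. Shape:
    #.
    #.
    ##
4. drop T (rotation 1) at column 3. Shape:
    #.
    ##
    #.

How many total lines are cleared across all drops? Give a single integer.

Answer: 0

Derivation:
Drop 1: S rot3 at col 2 lands with bottom-row=0; cleared 0 line(s) (total 0); column heights now [0 0 3 2 0 0], max=3
Drop 2: S rot3 at col 3 lands with bottom-row=1; cleared 0 line(s) (total 0); column heights now [0 0 3 4 3 0], max=4
Drop 3: L rot1 at col 3 lands with bottom-row=4; cleared 0 line(s) (total 0); column heights now [0 0 3 7 5 0], max=7
Drop 4: T rot1 at col 3 lands with bottom-row=7; cleared 0 line(s) (total 0); column heights now [0 0 3 10 9 0], max=10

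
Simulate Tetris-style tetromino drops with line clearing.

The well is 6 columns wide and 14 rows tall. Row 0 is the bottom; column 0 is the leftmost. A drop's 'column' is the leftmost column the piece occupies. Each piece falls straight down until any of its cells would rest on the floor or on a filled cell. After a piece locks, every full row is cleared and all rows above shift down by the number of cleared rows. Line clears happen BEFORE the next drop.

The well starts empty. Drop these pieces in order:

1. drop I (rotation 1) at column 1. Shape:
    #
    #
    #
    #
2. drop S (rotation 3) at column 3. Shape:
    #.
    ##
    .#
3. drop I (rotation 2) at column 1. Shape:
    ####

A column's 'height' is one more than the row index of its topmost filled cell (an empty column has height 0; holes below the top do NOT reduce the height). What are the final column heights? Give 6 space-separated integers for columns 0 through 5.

Drop 1: I rot1 at col 1 lands with bottom-row=0; cleared 0 line(s) (total 0); column heights now [0 4 0 0 0 0], max=4
Drop 2: S rot3 at col 3 lands with bottom-row=0; cleared 0 line(s) (total 0); column heights now [0 4 0 3 2 0], max=4
Drop 3: I rot2 at col 1 lands with bottom-row=4; cleared 0 line(s) (total 0); column heights now [0 5 5 5 5 0], max=5

Answer: 0 5 5 5 5 0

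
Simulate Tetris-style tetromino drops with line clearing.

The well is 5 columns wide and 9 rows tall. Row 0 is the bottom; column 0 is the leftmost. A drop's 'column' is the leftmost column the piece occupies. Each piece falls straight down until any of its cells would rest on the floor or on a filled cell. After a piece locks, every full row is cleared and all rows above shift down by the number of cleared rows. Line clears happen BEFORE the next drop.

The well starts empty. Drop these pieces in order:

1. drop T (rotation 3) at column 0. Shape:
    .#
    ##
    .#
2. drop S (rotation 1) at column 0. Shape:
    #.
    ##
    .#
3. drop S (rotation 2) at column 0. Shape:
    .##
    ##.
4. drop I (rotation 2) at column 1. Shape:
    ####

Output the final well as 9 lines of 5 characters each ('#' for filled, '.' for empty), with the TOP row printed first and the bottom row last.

Answer: .####
.##..
##...
#....
##...
.#...
.#...
##...
.#...

Derivation:
Drop 1: T rot3 at col 0 lands with bottom-row=0; cleared 0 line(s) (total 0); column heights now [2 3 0 0 0], max=3
Drop 2: S rot1 at col 0 lands with bottom-row=3; cleared 0 line(s) (total 0); column heights now [6 5 0 0 0], max=6
Drop 3: S rot2 at col 0 lands with bottom-row=6; cleared 0 line(s) (total 0); column heights now [7 8 8 0 0], max=8
Drop 4: I rot2 at col 1 lands with bottom-row=8; cleared 0 line(s) (total 0); column heights now [7 9 9 9 9], max=9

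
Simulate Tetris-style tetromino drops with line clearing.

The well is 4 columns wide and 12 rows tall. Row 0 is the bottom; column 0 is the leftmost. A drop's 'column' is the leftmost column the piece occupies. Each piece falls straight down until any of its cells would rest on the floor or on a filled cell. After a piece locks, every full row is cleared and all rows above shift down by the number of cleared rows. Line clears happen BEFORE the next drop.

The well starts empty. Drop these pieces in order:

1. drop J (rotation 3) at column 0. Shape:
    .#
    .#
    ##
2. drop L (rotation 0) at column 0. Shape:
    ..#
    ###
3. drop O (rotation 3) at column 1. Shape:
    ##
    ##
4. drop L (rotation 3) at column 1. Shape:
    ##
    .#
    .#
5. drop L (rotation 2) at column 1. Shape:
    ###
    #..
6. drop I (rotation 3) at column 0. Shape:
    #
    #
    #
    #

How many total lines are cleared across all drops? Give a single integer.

Drop 1: J rot3 at col 0 lands with bottom-row=0; cleared 0 line(s) (total 0); column heights now [1 3 0 0], max=3
Drop 2: L rot0 at col 0 lands with bottom-row=3; cleared 0 line(s) (total 0); column heights now [4 4 5 0], max=5
Drop 3: O rot3 at col 1 lands with bottom-row=5; cleared 0 line(s) (total 0); column heights now [4 7 7 0], max=7
Drop 4: L rot3 at col 1 lands with bottom-row=7; cleared 0 line(s) (total 0); column heights now [4 10 10 0], max=10
Drop 5: L rot2 at col 1 lands with bottom-row=10; cleared 0 line(s) (total 0); column heights now [4 12 12 12], max=12
Drop 6: I rot3 at col 0 lands with bottom-row=4; cleared 0 line(s) (total 0); column heights now [8 12 12 12], max=12

Answer: 0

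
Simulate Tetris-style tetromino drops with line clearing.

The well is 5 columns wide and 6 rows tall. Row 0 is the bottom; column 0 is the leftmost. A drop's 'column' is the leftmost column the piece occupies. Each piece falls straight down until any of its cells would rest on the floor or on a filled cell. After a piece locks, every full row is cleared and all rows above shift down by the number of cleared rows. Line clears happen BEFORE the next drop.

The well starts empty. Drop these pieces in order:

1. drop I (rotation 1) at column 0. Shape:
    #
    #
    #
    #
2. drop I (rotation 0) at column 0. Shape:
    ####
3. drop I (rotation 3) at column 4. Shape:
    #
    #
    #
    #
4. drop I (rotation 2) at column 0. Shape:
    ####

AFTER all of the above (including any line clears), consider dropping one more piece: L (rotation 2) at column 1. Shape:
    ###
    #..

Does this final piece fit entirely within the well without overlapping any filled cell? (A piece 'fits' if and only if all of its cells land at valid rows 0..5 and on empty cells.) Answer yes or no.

Drop 1: I rot1 at col 0 lands with bottom-row=0; cleared 0 line(s) (total 0); column heights now [4 0 0 0 0], max=4
Drop 2: I rot0 at col 0 lands with bottom-row=4; cleared 0 line(s) (total 0); column heights now [5 5 5 5 0], max=5
Drop 3: I rot3 at col 4 lands with bottom-row=0; cleared 0 line(s) (total 0); column heights now [5 5 5 5 4], max=5
Drop 4: I rot2 at col 0 lands with bottom-row=5; cleared 0 line(s) (total 0); column heights now [6 6 6 6 4], max=6
Test piece L rot2 at col 1 (width 3): heights before test = [6 6 6 6 4]; fits = False

Answer: no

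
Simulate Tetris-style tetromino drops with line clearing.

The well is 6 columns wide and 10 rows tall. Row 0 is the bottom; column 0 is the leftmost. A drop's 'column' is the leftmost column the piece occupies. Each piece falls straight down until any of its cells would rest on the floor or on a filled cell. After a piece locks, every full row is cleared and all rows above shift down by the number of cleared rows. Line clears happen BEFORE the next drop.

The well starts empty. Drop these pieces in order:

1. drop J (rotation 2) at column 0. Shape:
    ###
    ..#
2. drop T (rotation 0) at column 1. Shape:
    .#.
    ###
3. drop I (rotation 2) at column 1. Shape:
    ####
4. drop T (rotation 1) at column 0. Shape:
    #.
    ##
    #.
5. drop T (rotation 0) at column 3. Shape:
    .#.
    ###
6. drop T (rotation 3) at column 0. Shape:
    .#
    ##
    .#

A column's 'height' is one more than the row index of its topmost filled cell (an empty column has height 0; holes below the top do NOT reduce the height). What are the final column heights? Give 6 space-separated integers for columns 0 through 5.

Answer: 8 9 5 6 7 6

Derivation:
Drop 1: J rot2 at col 0 lands with bottom-row=0; cleared 0 line(s) (total 0); column heights now [2 2 2 0 0 0], max=2
Drop 2: T rot0 at col 1 lands with bottom-row=2; cleared 0 line(s) (total 0); column heights now [2 3 4 3 0 0], max=4
Drop 3: I rot2 at col 1 lands with bottom-row=4; cleared 0 line(s) (total 0); column heights now [2 5 5 5 5 0], max=5
Drop 4: T rot1 at col 0 lands with bottom-row=4; cleared 0 line(s) (total 0); column heights now [7 6 5 5 5 0], max=7
Drop 5: T rot0 at col 3 lands with bottom-row=5; cleared 0 line(s) (total 0); column heights now [7 6 5 6 7 6], max=7
Drop 6: T rot3 at col 0 lands with bottom-row=6; cleared 0 line(s) (total 0); column heights now [8 9 5 6 7 6], max=9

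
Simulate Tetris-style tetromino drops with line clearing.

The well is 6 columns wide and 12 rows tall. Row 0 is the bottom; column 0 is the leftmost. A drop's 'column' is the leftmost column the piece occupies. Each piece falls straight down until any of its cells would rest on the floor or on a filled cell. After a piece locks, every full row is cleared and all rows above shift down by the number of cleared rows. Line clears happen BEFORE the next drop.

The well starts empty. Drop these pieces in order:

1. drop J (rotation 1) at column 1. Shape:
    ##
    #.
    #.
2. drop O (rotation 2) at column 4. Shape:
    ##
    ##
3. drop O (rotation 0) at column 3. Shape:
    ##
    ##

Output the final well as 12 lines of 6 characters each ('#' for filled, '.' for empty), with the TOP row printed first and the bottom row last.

Drop 1: J rot1 at col 1 lands with bottom-row=0; cleared 0 line(s) (total 0); column heights now [0 3 3 0 0 0], max=3
Drop 2: O rot2 at col 4 lands with bottom-row=0; cleared 0 line(s) (total 0); column heights now [0 3 3 0 2 2], max=3
Drop 3: O rot0 at col 3 lands with bottom-row=2; cleared 0 line(s) (total 0); column heights now [0 3 3 4 4 2], max=4

Answer: ......
......
......
......
......
......
......
......
...##.
.####.
.#..##
.#..##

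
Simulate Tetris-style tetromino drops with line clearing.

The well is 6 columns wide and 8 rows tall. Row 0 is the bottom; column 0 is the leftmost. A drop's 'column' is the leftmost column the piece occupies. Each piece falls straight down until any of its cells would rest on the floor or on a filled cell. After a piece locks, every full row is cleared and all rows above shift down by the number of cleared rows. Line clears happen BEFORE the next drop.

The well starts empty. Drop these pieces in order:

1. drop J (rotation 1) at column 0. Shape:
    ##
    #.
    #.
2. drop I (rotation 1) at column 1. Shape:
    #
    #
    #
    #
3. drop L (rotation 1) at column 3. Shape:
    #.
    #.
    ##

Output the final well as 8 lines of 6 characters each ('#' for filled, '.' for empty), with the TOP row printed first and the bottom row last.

Answer: ......
.#....
.#....
.#....
.#....
##.#..
#..#..
#..##.

Derivation:
Drop 1: J rot1 at col 0 lands with bottom-row=0; cleared 0 line(s) (total 0); column heights now [3 3 0 0 0 0], max=3
Drop 2: I rot1 at col 1 lands with bottom-row=3; cleared 0 line(s) (total 0); column heights now [3 7 0 0 0 0], max=7
Drop 3: L rot1 at col 3 lands with bottom-row=0; cleared 0 line(s) (total 0); column heights now [3 7 0 3 1 0], max=7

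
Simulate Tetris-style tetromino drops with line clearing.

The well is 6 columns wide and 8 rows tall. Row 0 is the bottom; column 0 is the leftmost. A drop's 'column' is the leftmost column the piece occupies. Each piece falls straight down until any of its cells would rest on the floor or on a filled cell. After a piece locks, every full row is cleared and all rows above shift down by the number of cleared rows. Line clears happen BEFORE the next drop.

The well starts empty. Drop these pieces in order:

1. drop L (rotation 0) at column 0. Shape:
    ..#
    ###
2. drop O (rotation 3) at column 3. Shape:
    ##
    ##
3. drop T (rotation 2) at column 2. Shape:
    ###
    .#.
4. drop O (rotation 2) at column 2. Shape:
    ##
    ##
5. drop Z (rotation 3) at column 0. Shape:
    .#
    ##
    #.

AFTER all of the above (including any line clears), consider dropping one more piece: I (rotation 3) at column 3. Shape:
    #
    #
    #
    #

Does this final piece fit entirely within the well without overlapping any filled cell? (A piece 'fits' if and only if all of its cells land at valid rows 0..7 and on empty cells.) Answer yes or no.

Drop 1: L rot0 at col 0 lands with bottom-row=0; cleared 0 line(s) (total 0); column heights now [1 1 2 0 0 0], max=2
Drop 2: O rot3 at col 3 lands with bottom-row=0; cleared 0 line(s) (total 0); column heights now [1 1 2 2 2 0], max=2
Drop 3: T rot2 at col 2 lands with bottom-row=2; cleared 0 line(s) (total 0); column heights now [1 1 4 4 4 0], max=4
Drop 4: O rot2 at col 2 lands with bottom-row=4; cleared 0 line(s) (total 0); column heights now [1 1 6 6 4 0], max=6
Drop 5: Z rot3 at col 0 lands with bottom-row=1; cleared 0 line(s) (total 0); column heights now [3 4 6 6 4 0], max=6
Test piece I rot3 at col 3 (width 1): heights before test = [3 4 6 6 4 0]; fits = False

Answer: no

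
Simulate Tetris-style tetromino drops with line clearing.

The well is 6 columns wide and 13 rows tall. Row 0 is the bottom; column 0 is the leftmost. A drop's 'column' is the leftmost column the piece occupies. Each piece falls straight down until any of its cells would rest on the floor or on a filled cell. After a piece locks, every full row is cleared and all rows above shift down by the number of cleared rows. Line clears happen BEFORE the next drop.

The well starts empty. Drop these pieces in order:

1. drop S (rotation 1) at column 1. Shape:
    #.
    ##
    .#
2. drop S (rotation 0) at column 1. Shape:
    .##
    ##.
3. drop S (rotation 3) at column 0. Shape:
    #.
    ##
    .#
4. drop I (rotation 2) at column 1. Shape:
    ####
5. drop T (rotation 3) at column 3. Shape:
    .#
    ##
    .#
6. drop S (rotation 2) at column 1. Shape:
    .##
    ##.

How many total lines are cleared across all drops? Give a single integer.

Drop 1: S rot1 at col 1 lands with bottom-row=0; cleared 0 line(s) (total 0); column heights now [0 3 2 0 0 0], max=3
Drop 2: S rot0 at col 1 lands with bottom-row=3; cleared 0 line(s) (total 0); column heights now [0 4 5 5 0 0], max=5
Drop 3: S rot3 at col 0 lands with bottom-row=4; cleared 0 line(s) (total 0); column heights now [7 6 5 5 0 0], max=7
Drop 4: I rot2 at col 1 lands with bottom-row=6; cleared 0 line(s) (total 0); column heights now [7 7 7 7 7 0], max=7
Drop 5: T rot3 at col 3 lands with bottom-row=7; cleared 0 line(s) (total 0); column heights now [7 7 7 9 10 0], max=10
Drop 6: S rot2 at col 1 lands with bottom-row=8; cleared 0 line(s) (total 0); column heights now [7 9 10 10 10 0], max=10

Answer: 0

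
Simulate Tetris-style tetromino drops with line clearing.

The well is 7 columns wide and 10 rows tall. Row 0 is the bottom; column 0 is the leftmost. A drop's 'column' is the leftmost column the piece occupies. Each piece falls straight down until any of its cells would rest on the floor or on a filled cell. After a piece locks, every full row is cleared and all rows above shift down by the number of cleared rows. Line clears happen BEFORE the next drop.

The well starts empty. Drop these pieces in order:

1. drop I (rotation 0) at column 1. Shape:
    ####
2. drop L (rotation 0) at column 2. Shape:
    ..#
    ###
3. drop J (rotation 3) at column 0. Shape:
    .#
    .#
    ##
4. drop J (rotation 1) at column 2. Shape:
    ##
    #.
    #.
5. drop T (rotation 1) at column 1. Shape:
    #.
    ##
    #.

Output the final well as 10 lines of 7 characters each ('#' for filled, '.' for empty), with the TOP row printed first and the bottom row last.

Answer: .......
.......
.......
.#.....
.##....
.###...
.##....
.##.#..
#####..
.####..

Derivation:
Drop 1: I rot0 at col 1 lands with bottom-row=0; cleared 0 line(s) (total 0); column heights now [0 1 1 1 1 0 0], max=1
Drop 2: L rot0 at col 2 lands with bottom-row=1; cleared 0 line(s) (total 0); column heights now [0 1 2 2 3 0 0], max=3
Drop 3: J rot3 at col 0 lands with bottom-row=1; cleared 0 line(s) (total 0); column heights now [2 4 2 2 3 0 0], max=4
Drop 4: J rot1 at col 2 lands with bottom-row=2; cleared 0 line(s) (total 0); column heights now [2 4 5 5 3 0 0], max=5
Drop 5: T rot1 at col 1 lands with bottom-row=4; cleared 0 line(s) (total 0); column heights now [2 7 6 5 3 0 0], max=7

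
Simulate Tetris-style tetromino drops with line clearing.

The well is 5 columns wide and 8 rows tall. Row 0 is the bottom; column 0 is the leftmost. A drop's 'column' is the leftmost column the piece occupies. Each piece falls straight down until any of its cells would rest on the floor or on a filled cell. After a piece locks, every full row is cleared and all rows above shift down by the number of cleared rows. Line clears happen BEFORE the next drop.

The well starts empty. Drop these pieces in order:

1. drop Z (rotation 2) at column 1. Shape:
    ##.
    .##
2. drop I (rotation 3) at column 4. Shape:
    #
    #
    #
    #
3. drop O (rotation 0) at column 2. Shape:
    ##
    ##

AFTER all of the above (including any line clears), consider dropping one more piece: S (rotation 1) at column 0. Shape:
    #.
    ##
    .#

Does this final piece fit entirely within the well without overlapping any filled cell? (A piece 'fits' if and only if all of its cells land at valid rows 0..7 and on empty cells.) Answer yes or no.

Answer: yes

Derivation:
Drop 1: Z rot2 at col 1 lands with bottom-row=0; cleared 0 line(s) (total 0); column heights now [0 2 2 1 0], max=2
Drop 2: I rot3 at col 4 lands with bottom-row=0; cleared 0 line(s) (total 0); column heights now [0 2 2 1 4], max=4
Drop 3: O rot0 at col 2 lands with bottom-row=2; cleared 0 line(s) (total 0); column heights now [0 2 4 4 4], max=4
Test piece S rot1 at col 0 (width 2): heights before test = [0 2 4 4 4]; fits = True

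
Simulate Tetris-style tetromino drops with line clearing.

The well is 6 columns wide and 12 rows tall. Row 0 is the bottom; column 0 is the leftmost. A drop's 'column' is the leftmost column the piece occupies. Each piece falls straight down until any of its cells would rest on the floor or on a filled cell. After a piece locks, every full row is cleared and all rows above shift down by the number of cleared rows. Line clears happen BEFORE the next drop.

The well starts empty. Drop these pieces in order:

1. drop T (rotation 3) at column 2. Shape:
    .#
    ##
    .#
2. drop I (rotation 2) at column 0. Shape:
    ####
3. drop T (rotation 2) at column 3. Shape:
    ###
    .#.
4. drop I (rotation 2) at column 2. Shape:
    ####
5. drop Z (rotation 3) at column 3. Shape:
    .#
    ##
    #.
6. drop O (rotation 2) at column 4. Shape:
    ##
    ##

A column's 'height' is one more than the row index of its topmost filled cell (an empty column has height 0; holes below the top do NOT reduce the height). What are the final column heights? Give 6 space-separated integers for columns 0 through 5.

Answer: 4 4 6 8 11 11

Derivation:
Drop 1: T rot3 at col 2 lands with bottom-row=0; cleared 0 line(s) (total 0); column heights now [0 0 2 3 0 0], max=3
Drop 2: I rot2 at col 0 lands with bottom-row=3; cleared 0 line(s) (total 0); column heights now [4 4 4 4 0 0], max=4
Drop 3: T rot2 at col 3 lands with bottom-row=3; cleared 0 line(s) (total 0); column heights now [4 4 4 5 5 5], max=5
Drop 4: I rot2 at col 2 lands with bottom-row=5; cleared 0 line(s) (total 0); column heights now [4 4 6 6 6 6], max=6
Drop 5: Z rot3 at col 3 lands with bottom-row=6; cleared 0 line(s) (total 0); column heights now [4 4 6 8 9 6], max=9
Drop 6: O rot2 at col 4 lands with bottom-row=9; cleared 0 line(s) (total 0); column heights now [4 4 6 8 11 11], max=11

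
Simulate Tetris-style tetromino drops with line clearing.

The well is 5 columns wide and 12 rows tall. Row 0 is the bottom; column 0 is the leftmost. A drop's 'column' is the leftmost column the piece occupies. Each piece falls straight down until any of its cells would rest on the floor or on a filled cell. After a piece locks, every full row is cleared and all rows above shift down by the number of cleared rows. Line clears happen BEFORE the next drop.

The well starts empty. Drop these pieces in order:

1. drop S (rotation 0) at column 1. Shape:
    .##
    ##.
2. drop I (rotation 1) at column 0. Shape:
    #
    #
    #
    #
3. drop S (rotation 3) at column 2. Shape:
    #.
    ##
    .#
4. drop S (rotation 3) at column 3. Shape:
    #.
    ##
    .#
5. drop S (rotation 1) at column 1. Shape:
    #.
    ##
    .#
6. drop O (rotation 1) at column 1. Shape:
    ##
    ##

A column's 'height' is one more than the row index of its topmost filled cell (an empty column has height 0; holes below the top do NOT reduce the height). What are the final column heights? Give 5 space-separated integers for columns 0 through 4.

Drop 1: S rot0 at col 1 lands with bottom-row=0; cleared 0 line(s) (total 0); column heights now [0 1 2 2 0], max=2
Drop 2: I rot1 at col 0 lands with bottom-row=0; cleared 0 line(s) (total 0); column heights now [4 1 2 2 0], max=4
Drop 3: S rot3 at col 2 lands with bottom-row=2; cleared 0 line(s) (total 0); column heights now [4 1 5 4 0], max=5
Drop 4: S rot3 at col 3 lands with bottom-row=3; cleared 0 line(s) (total 0); column heights now [4 1 5 6 5], max=6
Drop 5: S rot1 at col 1 lands with bottom-row=5; cleared 0 line(s) (total 0); column heights now [4 8 7 6 5], max=8
Drop 6: O rot1 at col 1 lands with bottom-row=8; cleared 0 line(s) (total 0); column heights now [4 10 10 6 5], max=10

Answer: 4 10 10 6 5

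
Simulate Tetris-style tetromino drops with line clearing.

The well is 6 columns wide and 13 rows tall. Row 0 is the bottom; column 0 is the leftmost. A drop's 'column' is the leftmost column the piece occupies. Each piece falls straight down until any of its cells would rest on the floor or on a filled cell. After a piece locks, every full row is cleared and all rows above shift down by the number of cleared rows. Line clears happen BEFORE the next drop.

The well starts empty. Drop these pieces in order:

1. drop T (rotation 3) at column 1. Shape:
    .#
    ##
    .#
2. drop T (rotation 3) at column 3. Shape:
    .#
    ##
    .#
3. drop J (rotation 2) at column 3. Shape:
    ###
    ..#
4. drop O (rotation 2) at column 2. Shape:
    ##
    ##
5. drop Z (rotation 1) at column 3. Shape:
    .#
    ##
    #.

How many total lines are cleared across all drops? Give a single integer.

Drop 1: T rot3 at col 1 lands with bottom-row=0; cleared 0 line(s) (total 0); column heights now [0 2 3 0 0 0], max=3
Drop 2: T rot3 at col 3 lands with bottom-row=0; cleared 0 line(s) (total 0); column heights now [0 2 3 2 3 0], max=3
Drop 3: J rot2 at col 3 lands with bottom-row=2; cleared 0 line(s) (total 0); column heights now [0 2 3 4 4 4], max=4
Drop 4: O rot2 at col 2 lands with bottom-row=4; cleared 0 line(s) (total 0); column heights now [0 2 6 6 4 4], max=6
Drop 5: Z rot1 at col 3 lands with bottom-row=6; cleared 0 line(s) (total 0); column heights now [0 2 6 8 9 4], max=9

Answer: 0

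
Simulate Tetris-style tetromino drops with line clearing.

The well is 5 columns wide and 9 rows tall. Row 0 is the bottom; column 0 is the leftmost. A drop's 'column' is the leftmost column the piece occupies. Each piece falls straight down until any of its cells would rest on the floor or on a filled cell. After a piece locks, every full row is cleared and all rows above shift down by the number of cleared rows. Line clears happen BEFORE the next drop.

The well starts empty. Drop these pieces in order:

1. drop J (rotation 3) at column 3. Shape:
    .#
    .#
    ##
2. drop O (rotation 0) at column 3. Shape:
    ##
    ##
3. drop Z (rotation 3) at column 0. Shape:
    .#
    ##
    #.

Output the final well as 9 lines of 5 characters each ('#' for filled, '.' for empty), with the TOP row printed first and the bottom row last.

Drop 1: J rot3 at col 3 lands with bottom-row=0; cleared 0 line(s) (total 0); column heights now [0 0 0 1 3], max=3
Drop 2: O rot0 at col 3 lands with bottom-row=3; cleared 0 line(s) (total 0); column heights now [0 0 0 5 5], max=5
Drop 3: Z rot3 at col 0 lands with bottom-row=0; cleared 0 line(s) (total 0); column heights now [2 3 0 5 5], max=5

Answer: .....
.....
.....
.....
...##
...##
.#..#
##..#
#..##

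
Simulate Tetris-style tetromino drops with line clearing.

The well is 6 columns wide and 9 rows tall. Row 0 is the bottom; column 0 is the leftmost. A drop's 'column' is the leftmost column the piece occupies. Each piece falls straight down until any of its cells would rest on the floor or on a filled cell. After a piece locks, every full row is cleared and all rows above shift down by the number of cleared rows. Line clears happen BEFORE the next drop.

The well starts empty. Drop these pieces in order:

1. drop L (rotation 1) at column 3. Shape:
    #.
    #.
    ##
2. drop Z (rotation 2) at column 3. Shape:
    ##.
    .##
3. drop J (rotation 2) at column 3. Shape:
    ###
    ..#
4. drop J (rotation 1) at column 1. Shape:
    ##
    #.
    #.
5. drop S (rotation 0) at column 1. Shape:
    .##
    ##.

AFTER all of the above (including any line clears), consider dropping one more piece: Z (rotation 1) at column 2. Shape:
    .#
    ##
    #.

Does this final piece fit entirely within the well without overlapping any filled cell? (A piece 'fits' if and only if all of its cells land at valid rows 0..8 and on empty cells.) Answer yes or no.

Drop 1: L rot1 at col 3 lands with bottom-row=0; cleared 0 line(s) (total 0); column heights now [0 0 0 3 1 0], max=3
Drop 2: Z rot2 at col 3 lands with bottom-row=2; cleared 0 line(s) (total 0); column heights now [0 0 0 4 4 3], max=4
Drop 3: J rot2 at col 3 lands with bottom-row=3; cleared 0 line(s) (total 0); column heights now [0 0 0 5 5 5], max=5
Drop 4: J rot1 at col 1 lands with bottom-row=0; cleared 0 line(s) (total 0); column heights now [0 3 3 5 5 5], max=5
Drop 5: S rot0 at col 1 lands with bottom-row=4; cleared 0 line(s) (total 0); column heights now [0 5 6 6 5 5], max=6
Test piece Z rot1 at col 2 (width 2): heights before test = [0 5 6 6 5 5]; fits = True

Answer: yes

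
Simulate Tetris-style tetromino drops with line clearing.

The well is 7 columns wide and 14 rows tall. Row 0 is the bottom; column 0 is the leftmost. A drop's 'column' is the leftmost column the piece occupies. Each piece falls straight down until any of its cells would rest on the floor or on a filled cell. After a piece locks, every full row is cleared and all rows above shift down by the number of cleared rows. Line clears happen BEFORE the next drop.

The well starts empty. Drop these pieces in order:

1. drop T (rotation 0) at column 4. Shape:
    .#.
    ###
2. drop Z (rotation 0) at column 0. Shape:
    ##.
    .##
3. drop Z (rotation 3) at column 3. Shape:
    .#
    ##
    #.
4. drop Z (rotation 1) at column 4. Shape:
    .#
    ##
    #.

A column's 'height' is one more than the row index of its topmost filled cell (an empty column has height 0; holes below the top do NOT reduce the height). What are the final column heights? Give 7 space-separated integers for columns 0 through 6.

Drop 1: T rot0 at col 4 lands with bottom-row=0; cleared 0 line(s) (total 0); column heights now [0 0 0 0 1 2 1], max=2
Drop 2: Z rot0 at col 0 lands with bottom-row=0; cleared 0 line(s) (total 0); column heights now [2 2 1 0 1 2 1], max=2
Drop 3: Z rot3 at col 3 lands with bottom-row=0; cleared 0 line(s) (total 0); column heights now [2 2 1 2 3 2 1], max=3
Drop 4: Z rot1 at col 4 lands with bottom-row=3; cleared 0 line(s) (total 0); column heights now [2 2 1 2 5 6 1], max=6

Answer: 2 2 1 2 5 6 1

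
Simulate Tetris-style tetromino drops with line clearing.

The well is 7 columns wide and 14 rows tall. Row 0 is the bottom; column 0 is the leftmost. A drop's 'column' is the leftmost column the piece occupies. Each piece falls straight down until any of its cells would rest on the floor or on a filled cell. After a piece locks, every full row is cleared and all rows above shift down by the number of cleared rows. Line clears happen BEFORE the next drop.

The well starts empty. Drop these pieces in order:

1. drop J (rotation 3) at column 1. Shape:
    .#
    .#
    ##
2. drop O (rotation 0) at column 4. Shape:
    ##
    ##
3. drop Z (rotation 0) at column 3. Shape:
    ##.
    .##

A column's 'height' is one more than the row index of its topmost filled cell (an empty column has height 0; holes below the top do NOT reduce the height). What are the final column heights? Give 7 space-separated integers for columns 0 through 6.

Answer: 0 1 3 4 4 3 0

Derivation:
Drop 1: J rot3 at col 1 lands with bottom-row=0; cleared 0 line(s) (total 0); column heights now [0 1 3 0 0 0 0], max=3
Drop 2: O rot0 at col 4 lands with bottom-row=0; cleared 0 line(s) (total 0); column heights now [0 1 3 0 2 2 0], max=3
Drop 3: Z rot0 at col 3 lands with bottom-row=2; cleared 0 line(s) (total 0); column heights now [0 1 3 4 4 3 0], max=4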